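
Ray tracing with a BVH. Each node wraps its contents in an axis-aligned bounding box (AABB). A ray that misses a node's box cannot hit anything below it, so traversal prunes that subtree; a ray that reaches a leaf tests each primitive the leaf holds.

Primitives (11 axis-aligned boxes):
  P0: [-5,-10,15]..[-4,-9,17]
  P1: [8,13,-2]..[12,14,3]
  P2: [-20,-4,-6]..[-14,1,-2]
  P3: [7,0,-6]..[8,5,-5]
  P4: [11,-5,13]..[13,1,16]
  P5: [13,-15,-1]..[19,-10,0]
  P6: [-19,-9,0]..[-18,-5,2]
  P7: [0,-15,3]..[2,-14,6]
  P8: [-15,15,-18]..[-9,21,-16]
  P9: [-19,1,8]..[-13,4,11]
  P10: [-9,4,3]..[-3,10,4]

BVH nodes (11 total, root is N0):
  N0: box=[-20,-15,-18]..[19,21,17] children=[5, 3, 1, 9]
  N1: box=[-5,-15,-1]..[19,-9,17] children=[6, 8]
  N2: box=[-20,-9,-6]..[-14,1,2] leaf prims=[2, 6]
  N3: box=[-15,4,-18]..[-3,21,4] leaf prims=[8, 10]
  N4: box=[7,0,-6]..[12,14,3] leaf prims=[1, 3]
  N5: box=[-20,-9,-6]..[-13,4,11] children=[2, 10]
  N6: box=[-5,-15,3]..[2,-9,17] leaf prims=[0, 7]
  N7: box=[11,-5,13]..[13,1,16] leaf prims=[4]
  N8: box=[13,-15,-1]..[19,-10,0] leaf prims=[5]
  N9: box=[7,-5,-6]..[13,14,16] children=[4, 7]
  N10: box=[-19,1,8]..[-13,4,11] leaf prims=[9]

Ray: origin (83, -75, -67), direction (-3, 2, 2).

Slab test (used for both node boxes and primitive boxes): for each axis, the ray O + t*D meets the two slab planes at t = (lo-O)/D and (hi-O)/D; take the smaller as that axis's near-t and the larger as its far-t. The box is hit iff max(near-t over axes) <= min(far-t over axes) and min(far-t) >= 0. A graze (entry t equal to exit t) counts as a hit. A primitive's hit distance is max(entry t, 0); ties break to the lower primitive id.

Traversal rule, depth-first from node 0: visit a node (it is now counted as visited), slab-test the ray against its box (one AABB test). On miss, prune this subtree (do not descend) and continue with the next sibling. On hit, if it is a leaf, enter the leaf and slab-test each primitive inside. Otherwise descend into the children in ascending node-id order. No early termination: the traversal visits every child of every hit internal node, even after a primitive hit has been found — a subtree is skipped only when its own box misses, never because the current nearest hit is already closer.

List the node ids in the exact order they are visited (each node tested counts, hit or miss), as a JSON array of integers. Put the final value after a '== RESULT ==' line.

Traverse from the root:
N0 x:[64/3,103/3] y:[30,48] z:[49/2,42] -> hit [30,103/3], descend [1, 3, 5, 9]
  N1 x:[64/3,88/3] y:[30,33] z:[33,42] -> miss, prune
  N3 x:[86/3,98/3] y:[79/2,48] z:[49/2,71/2] -> miss, prune
  N5 x:[32,103/3] y:[33,79/2] z:[61/2,39] -> hit [33,103/3], descend [2, 10]
    N2 x:[97/3,103/3] y:[33,38] z:[61/2,69/2] -> hit [33,103/3] leaf, test {P2(miss), P6@t=101/3}
    N10 x:[32,34] y:[38,79/2] z:[75/2,39] -> miss, prune
  N9 x:[70/3,76/3] y:[35,89/2] z:[61/2,83/2] -> miss, prune

order=[0, 1, 3, 5, 2, 10, 9]  |boxes|=7  |leaves|=1  hit=P6

== RESULT ==
[0, 1, 3, 5, 2, 10, 9]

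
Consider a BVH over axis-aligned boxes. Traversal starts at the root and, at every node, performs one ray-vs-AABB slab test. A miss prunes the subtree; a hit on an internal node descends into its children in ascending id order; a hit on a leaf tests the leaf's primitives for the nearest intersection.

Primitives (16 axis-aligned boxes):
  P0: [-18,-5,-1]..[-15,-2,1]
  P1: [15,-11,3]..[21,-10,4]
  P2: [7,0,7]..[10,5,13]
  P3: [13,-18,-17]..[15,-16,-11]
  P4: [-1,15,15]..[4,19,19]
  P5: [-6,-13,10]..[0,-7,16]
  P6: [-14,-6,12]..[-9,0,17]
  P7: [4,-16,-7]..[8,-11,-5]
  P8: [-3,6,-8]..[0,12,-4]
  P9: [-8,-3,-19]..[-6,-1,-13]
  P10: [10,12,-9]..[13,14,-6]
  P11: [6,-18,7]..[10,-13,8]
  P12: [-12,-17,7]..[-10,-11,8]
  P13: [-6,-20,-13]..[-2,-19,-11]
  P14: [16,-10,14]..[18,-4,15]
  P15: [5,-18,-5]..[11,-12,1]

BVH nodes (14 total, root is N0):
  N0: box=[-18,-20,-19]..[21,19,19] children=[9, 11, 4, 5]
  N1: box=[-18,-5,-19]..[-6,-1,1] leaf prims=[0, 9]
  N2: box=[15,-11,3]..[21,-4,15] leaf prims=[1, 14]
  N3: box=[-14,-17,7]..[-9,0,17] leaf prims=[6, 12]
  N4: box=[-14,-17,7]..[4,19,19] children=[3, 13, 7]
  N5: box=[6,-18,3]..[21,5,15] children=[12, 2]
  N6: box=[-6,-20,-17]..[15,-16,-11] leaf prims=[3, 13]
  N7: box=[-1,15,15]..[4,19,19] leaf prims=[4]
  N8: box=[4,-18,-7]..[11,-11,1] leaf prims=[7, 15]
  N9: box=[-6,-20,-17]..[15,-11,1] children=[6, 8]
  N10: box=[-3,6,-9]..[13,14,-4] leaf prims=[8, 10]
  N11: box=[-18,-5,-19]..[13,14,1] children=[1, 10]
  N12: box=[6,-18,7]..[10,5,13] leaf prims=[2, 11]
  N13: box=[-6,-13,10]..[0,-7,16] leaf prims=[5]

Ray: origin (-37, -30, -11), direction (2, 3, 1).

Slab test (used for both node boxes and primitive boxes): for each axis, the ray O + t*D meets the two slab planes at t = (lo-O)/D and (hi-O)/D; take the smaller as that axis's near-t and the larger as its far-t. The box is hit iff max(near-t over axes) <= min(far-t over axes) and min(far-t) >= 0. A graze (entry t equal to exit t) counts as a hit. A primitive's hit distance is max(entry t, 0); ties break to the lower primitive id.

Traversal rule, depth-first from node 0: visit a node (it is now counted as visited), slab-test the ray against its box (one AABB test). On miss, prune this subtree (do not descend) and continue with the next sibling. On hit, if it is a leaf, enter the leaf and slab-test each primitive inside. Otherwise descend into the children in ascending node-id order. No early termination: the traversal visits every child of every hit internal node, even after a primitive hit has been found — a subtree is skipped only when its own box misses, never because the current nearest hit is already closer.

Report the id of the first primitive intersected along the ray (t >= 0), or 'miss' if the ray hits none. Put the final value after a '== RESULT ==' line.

Traverse from the root:
N0 x:[19/2,29] y:[10/3,49/3] z:[-8,30] -> hit [19/2,49/3], descend [4, 5, 9, 11]
  N4 x:[23/2,41/2] y:[13/3,49/3] z:[18,30] -> miss, prune
  N5 x:[43/2,29] y:[4,35/3] z:[14,26] -> miss, prune
  N9 x:[31/2,26] y:[10/3,19/3] z:[-6,12] -> miss, prune
  N11 x:[19/2,25] y:[25/3,44/3] z:[-8,12] -> hit [19/2,12], descend [1, 10]
    N1 x:[19/2,31/2] y:[25/3,29/3] z:[-8,12] -> hit [19/2,29/3] leaf, test {P0(miss), P9(miss)}
    N10 x:[17,25] y:[12,44/3] z:[2,7] -> miss, prune

Visited [0, 4, 5, 9, 11, 1, 10]. Tests: 7 box, 1 leaf. Nearest: miss.

== RESULT ==
miss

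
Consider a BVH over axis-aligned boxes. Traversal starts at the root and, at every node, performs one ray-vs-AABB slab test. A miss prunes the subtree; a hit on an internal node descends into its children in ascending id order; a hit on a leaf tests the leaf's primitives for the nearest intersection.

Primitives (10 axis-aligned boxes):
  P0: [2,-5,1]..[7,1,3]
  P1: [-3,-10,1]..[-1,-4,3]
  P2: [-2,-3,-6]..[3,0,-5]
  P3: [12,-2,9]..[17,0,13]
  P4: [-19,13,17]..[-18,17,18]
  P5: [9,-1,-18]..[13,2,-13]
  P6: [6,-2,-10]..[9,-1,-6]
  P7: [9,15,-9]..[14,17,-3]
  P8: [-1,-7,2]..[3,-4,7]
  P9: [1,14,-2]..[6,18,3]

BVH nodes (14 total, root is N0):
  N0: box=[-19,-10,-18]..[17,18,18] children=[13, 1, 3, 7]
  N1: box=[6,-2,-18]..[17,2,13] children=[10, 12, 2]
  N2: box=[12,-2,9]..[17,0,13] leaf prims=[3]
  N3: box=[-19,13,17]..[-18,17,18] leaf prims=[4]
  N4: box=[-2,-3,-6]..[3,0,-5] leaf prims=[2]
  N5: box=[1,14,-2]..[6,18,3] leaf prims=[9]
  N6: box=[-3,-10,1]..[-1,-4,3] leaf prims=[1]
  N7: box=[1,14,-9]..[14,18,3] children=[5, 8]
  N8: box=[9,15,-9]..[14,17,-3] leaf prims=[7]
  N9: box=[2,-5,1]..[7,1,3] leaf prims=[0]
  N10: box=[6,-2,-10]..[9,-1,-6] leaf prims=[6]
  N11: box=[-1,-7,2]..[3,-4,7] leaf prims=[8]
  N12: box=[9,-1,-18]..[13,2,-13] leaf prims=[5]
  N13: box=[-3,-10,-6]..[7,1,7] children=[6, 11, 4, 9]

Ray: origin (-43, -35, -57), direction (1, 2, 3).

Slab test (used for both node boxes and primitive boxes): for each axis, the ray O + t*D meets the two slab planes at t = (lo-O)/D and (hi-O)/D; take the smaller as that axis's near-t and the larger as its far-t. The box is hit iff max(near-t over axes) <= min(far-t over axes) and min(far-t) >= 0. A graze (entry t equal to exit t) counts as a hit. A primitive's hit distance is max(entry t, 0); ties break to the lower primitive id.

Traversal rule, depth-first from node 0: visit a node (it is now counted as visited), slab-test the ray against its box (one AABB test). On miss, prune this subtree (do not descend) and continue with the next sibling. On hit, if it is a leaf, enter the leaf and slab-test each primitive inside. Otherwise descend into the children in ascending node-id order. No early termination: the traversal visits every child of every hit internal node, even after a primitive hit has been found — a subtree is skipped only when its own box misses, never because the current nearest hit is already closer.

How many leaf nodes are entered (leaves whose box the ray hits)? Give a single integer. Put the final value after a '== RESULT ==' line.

Trace the traversal:
N0 x:[24,60] y:[25/2,53/2] z:[13,25] -> hit [24,25], descend [1, 3, 7, 13]
  N1 x:[49,60] y:[33/2,37/2] z:[13,70/3] -> miss, prune
  N3 x:[24,25] y:[24,26] z:[74/3,25] -> hit [74/3,25] leaf, test {P4@t=74/3}
  N7 x:[44,57] y:[49/2,53/2] z:[16,20] -> miss, prune
  N13 x:[40,50] y:[25/2,18] z:[17,64/3] -> miss, prune

5 AABB tests over nodes [0, 1, 3, 7, 13]; 1 leaf entered; closest P4.

== RESULT ==
1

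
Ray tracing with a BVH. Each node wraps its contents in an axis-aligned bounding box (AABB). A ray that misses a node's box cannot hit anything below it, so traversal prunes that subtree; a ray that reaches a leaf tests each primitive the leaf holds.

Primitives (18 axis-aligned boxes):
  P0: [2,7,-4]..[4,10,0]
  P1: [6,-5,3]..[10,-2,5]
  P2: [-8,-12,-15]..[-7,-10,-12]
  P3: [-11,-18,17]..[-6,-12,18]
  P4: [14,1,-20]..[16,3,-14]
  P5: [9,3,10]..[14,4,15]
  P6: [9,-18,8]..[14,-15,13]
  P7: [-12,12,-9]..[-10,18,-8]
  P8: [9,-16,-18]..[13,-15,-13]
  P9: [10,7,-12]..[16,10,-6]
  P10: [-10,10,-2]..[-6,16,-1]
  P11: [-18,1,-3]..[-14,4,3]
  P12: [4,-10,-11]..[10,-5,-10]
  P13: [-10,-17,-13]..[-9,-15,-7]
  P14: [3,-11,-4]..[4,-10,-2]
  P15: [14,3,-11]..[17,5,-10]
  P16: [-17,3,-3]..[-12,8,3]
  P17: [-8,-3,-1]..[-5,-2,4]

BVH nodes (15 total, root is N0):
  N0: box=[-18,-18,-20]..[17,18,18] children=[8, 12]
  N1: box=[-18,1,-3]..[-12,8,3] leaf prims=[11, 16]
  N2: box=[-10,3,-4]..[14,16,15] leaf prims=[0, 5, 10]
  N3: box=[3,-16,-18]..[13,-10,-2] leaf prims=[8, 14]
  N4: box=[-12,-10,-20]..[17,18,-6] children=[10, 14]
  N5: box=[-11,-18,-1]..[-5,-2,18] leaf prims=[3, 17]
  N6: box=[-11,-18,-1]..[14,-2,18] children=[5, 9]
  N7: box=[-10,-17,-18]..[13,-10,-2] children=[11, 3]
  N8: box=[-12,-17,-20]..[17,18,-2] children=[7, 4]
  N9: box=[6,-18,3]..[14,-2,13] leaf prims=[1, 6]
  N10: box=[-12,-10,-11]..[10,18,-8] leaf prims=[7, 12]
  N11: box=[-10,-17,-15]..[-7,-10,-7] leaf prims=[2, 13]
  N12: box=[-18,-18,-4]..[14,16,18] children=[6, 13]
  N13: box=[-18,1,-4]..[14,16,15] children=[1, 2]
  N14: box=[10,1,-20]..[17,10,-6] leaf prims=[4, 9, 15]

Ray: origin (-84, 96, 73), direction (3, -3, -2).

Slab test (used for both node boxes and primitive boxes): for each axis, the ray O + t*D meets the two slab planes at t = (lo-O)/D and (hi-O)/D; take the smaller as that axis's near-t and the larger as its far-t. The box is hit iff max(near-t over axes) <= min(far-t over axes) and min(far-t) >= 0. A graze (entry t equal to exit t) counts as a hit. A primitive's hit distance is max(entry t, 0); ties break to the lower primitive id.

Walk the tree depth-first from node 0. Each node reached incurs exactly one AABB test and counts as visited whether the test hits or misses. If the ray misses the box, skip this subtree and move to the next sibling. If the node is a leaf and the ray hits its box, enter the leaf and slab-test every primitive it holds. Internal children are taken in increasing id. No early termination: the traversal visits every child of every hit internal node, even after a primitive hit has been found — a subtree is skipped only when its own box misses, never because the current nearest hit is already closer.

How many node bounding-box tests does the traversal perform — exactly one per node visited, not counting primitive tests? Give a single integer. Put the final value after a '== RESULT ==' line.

Walk:
N0 x:[22,101/3] y:[26,38] z:[55/2,93/2] -> hit [55/2,101/3], descend [8, 12]
  N8 x:[24,101/3] y:[26,113/3] z:[75/2,93/2] -> miss, prune
  N12 x:[22,98/3] y:[80/3,38] z:[55/2,77/2] -> hit [55/2,98/3], descend [6, 13]
    N6 x:[73/3,98/3] y:[98/3,38] z:[55/2,37] -> hit [98/3,98/3], descend [5, 9]
      N5 x:[73/3,79/3] y:[98/3,38] z:[55/2,37] -> miss, prune
      N9 x:[30,98/3] y:[98/3,38] z:[30,35] -> hit [98/3,98/3] leaf, test {P1(miss), P6(miss)}
    N13 x:[22,98/3] y:[80/3,95/3] z:[29,77/2] -> hit [29,95/3], descend [1, 2]
      N1 x:[22,24] y:[88/3,95/3] z:[35,38] -> miss, prune
      N2 x:[74/3,98/3] y:[80/3,31] z:[29,77/2] -> hit [29,31] leaf, test {P0(miss), P5@t=31, P10(miss)}

Summary -> nodes [0, 8, 12, 6, 5, 9, 13, 1, 2]; box-tests=9; leaf-entries=2; first=P5

== RESULT ==
9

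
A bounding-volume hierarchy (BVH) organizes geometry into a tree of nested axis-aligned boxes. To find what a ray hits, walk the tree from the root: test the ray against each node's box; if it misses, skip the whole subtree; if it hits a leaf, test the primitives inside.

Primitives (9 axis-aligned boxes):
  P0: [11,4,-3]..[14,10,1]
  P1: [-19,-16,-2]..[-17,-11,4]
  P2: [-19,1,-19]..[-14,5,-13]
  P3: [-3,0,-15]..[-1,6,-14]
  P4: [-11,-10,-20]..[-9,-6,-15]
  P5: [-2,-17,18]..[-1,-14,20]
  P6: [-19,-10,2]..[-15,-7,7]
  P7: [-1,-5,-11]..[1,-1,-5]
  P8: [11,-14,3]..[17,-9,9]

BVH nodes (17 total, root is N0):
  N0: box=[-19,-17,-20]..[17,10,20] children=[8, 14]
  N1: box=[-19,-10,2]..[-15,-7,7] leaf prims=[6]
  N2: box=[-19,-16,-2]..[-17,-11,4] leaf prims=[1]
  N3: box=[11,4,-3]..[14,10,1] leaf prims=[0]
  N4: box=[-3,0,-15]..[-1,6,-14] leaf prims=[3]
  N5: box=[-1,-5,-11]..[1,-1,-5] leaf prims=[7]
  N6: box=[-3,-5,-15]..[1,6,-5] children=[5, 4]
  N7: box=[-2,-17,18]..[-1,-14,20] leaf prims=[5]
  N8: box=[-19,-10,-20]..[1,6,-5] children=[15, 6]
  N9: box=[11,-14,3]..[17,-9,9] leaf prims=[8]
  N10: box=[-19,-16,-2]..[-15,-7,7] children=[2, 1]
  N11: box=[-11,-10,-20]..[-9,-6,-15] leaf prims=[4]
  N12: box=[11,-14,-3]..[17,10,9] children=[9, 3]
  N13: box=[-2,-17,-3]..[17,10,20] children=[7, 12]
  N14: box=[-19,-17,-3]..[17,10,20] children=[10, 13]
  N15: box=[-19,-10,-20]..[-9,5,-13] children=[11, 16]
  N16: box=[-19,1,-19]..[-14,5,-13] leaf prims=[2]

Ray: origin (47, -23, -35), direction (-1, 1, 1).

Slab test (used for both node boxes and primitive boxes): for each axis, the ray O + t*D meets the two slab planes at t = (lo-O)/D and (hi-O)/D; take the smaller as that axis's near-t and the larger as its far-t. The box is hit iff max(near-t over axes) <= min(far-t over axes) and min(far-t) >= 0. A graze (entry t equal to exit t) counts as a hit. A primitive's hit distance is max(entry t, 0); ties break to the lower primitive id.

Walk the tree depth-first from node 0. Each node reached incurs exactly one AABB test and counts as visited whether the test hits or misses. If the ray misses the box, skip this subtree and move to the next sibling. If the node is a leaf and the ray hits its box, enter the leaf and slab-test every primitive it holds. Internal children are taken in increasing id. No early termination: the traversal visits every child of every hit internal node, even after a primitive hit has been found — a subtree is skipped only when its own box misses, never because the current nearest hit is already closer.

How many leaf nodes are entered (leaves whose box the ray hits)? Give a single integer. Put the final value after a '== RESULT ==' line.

Traverse from the root:
N0 x:[30,66] y:[6,33] z:[15,55] -> hit [30,33], descend [8, 14]
  N8 x:[46,66] y:[13,29] z:[15,30] -> miss, prune
  N14 x:[30,66] y:[6,33] z:[32,55] -> hit [32,33], descend [10, 13]
    N10 x:[62,66] y:[7,16] z:[33,42] -> miss, prune
    N13 x:[30,49] y:[6,33] z:[32,55] -> hit [32,33], descend [7, 12]
      N7 x:[48,49] y:[6,9] z:[53,55] -> miss, prune
      N12 x:[30,36] y:[9,33] z:[32,44] -> hit [32,33], descend [3, 9]
        N3 x:[33,36] y:[27,33] z:[32,36] -> hit [33,33] leaf, test {P0@t=33}
        N9 x:[30,36] y:[9,14] z:[38,44] -> miss, prune

order=[0, 8, 14, 10, 13, 7, 12, 3, 9]  |boxes|=9  |leaves|=1  hit=P0

== RESULT ==
1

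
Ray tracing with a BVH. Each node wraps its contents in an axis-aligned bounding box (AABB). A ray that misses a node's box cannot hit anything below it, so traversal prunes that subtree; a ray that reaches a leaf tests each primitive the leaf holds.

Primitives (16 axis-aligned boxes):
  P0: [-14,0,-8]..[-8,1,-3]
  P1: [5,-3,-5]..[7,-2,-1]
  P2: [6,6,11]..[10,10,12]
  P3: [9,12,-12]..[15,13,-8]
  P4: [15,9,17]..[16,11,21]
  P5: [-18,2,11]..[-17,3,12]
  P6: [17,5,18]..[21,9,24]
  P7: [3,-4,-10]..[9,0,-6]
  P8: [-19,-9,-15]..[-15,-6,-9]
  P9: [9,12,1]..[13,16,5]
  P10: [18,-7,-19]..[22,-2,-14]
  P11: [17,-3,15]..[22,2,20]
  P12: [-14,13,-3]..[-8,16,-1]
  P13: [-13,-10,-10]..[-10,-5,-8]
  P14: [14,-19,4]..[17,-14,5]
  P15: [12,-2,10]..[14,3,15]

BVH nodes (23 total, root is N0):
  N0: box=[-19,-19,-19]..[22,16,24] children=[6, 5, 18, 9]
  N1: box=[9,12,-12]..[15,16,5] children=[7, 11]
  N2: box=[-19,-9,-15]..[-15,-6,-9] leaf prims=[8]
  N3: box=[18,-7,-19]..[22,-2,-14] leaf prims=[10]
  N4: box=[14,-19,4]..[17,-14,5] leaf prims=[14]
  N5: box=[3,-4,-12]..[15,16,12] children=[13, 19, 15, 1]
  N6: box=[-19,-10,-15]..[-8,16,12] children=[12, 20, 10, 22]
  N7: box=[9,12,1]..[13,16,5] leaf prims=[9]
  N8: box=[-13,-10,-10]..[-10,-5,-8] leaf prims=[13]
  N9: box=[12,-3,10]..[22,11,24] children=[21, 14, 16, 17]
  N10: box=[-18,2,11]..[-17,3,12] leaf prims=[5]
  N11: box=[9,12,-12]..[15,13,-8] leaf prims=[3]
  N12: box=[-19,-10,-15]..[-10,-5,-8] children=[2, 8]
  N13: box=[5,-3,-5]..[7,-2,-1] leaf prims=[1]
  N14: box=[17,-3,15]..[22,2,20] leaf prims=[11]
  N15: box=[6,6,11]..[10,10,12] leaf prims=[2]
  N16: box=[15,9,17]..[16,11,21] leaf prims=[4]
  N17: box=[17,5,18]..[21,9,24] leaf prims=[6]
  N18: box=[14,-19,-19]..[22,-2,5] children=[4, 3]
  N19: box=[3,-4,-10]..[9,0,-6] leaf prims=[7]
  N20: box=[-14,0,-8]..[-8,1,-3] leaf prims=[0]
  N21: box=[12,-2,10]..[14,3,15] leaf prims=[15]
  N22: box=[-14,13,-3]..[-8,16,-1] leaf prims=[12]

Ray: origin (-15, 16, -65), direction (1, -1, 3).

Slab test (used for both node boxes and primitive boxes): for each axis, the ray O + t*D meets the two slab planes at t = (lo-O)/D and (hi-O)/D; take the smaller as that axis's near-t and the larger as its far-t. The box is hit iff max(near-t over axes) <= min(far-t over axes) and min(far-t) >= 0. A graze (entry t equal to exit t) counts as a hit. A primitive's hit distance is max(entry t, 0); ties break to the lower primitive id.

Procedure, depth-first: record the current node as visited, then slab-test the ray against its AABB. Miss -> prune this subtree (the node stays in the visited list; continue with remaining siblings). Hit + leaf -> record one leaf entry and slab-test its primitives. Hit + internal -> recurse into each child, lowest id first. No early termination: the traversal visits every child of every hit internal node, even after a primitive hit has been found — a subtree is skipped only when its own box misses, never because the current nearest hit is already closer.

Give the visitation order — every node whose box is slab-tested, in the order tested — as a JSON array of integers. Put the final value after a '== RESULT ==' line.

Walk:
N0 x:[-4,37] y:[0,35] z:[46/3,89/3] -> hit [46/3,89/3], descend [5, 6, 9, 18]
  N5 x:[18,30] y:[0,20] z:[53/3,77/3] -> hit [18,20], descend [1, 13, 15, 19]
    N1 x:[24,30] y:[0,4] z:[53/3,70/3] -> miss, prune
    N13 x:[20,22] y:[18,19] z:[20,64/3] -> miss, prune
    N15 x:[21,25] y:[6,10] z:[76/3,77/3] -> miss, prune
    N19 x:[18,24] y:[16,20] z:[55/3,59/3] -> hit [55/3,59/3] leaf, test {P7@t=55/3}
  N6 x:[-4,7] y:[0,26] z:[50/3,77/3] -> miss, prune
  N9 x:[27,37] y:[5,19] z:[25,89/3] -> miss, prune
  N18 x:[29,37] y:[18,35] z:[46/3,70/3] -> miss, prune

Summary -> nodes [0, 5, 1, 13, 15, 19, 6, 9, 18]; box-tests=9; leaf-entries=1; first=P7

== RESULT ==
[0, 5, 1, 13, 15, 19, 6, 9, 18]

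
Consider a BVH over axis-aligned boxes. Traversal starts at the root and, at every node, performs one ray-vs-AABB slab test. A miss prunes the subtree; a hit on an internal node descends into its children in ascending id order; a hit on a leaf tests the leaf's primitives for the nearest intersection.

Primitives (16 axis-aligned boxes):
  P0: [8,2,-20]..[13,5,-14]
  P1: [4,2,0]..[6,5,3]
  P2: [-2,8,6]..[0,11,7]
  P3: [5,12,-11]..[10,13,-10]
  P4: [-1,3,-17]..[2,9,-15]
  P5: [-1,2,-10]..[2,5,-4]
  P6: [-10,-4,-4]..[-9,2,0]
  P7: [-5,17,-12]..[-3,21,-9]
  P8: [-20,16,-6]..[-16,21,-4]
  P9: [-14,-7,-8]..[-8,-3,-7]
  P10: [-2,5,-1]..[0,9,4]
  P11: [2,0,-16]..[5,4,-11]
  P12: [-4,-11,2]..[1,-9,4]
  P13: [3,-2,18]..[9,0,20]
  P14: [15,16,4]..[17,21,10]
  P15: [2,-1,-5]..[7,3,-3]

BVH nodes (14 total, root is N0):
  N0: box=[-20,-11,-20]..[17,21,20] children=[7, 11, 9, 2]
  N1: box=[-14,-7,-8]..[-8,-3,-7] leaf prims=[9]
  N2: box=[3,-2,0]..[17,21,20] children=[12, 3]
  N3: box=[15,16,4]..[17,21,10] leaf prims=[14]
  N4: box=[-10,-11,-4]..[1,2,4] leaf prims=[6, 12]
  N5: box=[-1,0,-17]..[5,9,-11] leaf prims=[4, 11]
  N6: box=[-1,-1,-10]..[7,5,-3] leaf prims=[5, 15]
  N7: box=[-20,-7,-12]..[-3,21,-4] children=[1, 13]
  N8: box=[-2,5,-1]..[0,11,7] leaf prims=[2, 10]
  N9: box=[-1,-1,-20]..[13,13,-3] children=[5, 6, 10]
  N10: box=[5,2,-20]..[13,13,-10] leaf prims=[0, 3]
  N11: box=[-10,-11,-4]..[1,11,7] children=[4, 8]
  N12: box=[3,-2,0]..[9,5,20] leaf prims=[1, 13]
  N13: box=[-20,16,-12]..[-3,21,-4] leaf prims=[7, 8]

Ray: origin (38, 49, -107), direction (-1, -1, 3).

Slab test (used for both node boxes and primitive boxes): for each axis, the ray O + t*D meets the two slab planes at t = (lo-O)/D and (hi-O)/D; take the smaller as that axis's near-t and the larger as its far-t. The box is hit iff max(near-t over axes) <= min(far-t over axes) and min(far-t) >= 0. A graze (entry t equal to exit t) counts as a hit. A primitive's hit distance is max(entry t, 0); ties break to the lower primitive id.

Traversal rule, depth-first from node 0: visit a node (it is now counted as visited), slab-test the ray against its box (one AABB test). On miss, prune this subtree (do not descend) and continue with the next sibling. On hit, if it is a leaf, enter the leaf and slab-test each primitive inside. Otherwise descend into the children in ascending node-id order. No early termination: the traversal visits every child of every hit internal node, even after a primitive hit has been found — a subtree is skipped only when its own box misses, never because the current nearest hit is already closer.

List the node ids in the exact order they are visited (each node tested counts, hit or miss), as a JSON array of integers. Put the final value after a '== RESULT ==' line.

Traverse from the root:
N0 x:[21,58] y:[28,60] z:[29,127/3] -> hit [29,127/3], descend [2, 7, 9, 11]
  N2 x:[21,35] y:[28,51] z:[107/3,127/3] -> miss, prune
  N7 x:[41,58] y:[28,56] z:[95/3,103/3] -> miss, prune
  N9 x:[25,39] y:[36,50] z:[29,104/3] -> miss, prune
  N11 x:[37,48] y:[38,60] z:[103/3,38] -> hit [38,38], descend [4, 8]
    N4 x:[37,48] y:[47,60] z:[103/3,37] -> miss, prune
    N8 x:[38,40] y:[38,44] z:[106/3,38] -> hit [38,38] leaf, test {P2@t=38, P10(miss)}

7 AABB tests over nodes [0, 2, 7, 9, 11, 4, 8]; 1 leaf entered; closest P2.

== RESULT ==
[0, 2, 7, 9, 11, 4, 8]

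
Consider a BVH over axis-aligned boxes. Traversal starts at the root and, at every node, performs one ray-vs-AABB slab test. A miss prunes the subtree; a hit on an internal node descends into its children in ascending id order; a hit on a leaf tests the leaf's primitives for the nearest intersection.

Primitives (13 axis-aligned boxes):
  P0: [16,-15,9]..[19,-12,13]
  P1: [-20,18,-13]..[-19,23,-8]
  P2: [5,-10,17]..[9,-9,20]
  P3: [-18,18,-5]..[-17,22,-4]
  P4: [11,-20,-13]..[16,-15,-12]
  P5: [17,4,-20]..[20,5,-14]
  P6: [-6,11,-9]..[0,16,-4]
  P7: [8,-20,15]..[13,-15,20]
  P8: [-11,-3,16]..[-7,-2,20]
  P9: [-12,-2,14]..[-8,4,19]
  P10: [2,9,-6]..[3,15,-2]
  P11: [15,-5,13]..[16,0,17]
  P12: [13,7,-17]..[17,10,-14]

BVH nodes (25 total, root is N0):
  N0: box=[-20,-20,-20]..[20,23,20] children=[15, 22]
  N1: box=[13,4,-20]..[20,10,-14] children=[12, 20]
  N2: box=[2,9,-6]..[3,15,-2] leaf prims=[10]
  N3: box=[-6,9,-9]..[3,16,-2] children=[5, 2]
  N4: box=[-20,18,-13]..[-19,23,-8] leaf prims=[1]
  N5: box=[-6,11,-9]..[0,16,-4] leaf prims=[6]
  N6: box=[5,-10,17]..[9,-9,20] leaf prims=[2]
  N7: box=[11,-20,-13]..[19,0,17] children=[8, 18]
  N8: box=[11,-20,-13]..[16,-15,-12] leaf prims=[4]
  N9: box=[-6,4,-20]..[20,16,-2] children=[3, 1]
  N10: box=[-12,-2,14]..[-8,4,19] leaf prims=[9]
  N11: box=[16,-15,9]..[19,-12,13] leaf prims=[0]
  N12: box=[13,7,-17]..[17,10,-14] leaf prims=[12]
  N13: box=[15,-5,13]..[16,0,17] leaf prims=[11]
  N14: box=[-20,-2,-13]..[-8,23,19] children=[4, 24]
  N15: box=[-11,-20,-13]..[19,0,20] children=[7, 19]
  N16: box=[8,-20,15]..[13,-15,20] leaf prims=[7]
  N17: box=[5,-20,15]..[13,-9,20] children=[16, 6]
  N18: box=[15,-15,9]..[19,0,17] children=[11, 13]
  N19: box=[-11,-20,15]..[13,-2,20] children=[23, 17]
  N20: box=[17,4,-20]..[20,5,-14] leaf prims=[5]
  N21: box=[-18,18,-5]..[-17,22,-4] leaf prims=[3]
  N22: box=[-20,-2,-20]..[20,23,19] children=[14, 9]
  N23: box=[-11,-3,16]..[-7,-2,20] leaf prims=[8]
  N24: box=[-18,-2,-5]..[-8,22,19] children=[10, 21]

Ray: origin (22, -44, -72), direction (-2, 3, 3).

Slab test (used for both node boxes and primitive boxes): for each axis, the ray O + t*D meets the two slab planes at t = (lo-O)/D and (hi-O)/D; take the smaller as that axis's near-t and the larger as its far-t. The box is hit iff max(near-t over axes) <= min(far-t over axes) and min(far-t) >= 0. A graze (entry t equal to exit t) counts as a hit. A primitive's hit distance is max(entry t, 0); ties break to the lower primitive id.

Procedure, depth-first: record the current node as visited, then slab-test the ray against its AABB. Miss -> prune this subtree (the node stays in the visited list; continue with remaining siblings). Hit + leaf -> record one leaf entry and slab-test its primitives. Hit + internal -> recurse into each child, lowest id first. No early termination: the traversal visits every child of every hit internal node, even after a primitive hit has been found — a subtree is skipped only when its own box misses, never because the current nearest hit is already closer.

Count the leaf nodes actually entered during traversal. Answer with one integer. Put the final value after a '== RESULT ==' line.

Traverse from the root:
N0 x:[1,21] y:[8,67/3] z:[52/3,92/3] -> hit [52/3,21], descend [15, 22]
  N15 x:[3/2,33/2] y:[8,44/3] z:[59/3,92/3] -> miss, prune
  N22 x:[1,21] y:[14,67/3] z:[52/3,91/3] -> hit [52/3,21], descend [9, 14]
    N9 x:[1,14] y:[16,20] z:[52/3,70/3] -> miss, prune
    N14 x:[15,21] y:[14,67/3] z:[59/3,91/3] -> hit [59/3,21], descend [4, 24]
      N4 x:[41/2,21] y:[62/3,67/3] z:[59/3,64/3] -> hit [62/3,21] leaf, test {P1@t=62/3}
      N24 x:[15,20] y:[14,22] z:[67/3,91/3] -> miss, prune

Summary -> nodes [0, 15, 22, 9, 14, 4, 24]; box-tests=7; leaf-entries=1; first=P1

== RESULT ==
1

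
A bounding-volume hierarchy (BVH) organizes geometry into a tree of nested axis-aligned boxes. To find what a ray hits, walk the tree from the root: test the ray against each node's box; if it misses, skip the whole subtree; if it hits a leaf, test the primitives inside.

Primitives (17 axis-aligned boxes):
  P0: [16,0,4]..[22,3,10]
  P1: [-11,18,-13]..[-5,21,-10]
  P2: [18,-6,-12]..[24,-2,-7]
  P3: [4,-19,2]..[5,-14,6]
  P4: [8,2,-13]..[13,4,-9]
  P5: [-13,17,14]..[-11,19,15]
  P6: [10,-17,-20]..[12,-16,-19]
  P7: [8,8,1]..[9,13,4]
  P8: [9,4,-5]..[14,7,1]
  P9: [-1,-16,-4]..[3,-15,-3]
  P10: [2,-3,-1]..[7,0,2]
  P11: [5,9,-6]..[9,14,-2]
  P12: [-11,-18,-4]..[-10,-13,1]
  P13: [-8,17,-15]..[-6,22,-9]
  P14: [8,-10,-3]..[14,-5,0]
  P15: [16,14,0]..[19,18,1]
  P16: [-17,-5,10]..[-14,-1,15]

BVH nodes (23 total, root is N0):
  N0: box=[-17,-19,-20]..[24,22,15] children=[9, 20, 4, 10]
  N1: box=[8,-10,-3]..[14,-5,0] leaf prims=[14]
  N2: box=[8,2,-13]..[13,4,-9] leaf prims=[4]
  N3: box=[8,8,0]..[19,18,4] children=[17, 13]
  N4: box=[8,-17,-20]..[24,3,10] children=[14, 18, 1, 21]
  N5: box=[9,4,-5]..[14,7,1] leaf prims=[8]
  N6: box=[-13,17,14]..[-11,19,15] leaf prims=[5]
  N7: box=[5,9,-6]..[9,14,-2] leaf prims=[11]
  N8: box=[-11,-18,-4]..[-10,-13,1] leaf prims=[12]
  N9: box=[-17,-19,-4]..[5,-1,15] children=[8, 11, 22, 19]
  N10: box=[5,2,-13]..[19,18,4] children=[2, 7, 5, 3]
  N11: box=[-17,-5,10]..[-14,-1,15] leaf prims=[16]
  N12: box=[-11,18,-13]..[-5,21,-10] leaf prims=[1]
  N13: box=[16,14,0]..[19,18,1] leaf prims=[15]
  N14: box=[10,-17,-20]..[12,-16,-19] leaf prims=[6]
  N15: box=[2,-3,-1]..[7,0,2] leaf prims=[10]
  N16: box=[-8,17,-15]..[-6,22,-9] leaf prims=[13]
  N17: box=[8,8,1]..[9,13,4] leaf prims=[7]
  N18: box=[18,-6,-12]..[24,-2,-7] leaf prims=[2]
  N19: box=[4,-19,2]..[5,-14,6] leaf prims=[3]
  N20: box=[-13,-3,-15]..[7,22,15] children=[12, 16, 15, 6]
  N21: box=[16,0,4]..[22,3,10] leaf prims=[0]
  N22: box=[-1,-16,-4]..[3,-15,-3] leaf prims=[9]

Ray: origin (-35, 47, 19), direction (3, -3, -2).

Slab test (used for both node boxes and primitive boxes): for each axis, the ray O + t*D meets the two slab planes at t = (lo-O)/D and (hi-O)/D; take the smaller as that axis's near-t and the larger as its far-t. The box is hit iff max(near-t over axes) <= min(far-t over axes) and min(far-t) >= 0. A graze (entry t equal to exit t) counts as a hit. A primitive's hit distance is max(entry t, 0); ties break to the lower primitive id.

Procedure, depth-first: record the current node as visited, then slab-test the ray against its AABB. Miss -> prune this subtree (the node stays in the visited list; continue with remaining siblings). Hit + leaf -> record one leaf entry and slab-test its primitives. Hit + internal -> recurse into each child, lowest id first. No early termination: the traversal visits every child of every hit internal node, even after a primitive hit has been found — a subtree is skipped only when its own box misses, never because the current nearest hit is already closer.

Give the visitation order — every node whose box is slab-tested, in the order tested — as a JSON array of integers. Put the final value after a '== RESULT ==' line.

Trace the traversal:
N0 x:[6,59/3] y:[25/3,22] z:[2,39/2] -> hit [25/3,39/2], descend [4, 9, 10, 20]
  N4 x:[43/3,59/3] y:[44/3,64/3] z:[9/2,39/2] -> hit [44/3,39/2], descend [1, 14, 18, 21]
    N1 x:[43/3,49/3] y:[52/3,19] z:[19/2,11] -> miss, prune
    N14 x:[15,47/3] y:[21,64/3] z:[19,39/2] -> miss, prune
    N18 x:[53/3,59/3] y:[49/3,53/3] z:[13,31/2] -> miss, prune
    N21 x:[17,19] y:[44/3,47/3] z:[9/2,15/2] -> miss, prune
  N9 x:[6,40/3] y:[16,22] z:[2,23/2] -> miss, prune
  N10 x:[40/3,18] y:[29/3,15] z:[15/2,16] -> hit [40/3,15], descend [2, 3, 5, 7]
    N2 x:[43/3,16] y:[43/3,15] z:[14,16] -> hit [43/3,15] leaf, test {P4@t=43/3}
    N3 x:[43/3,18] y:[29/3,13] z:[15/2,19/2] -> miss, prune
    N5 x:[44/3,49/3] y:[40/3,43/3] z:[9,12] -> miss, prune
    N7 x:[40/3,44/3] y:[11,38/3] z:[21/2,25/2] -> miss, prune
  N20 x:[22/3,14] y:[25/3,50/3] z:[2,17] -> hit [25/3,14], descend [6, 12, 15, 16]
    N6 x:[22/3,8] y:[28/3,10] z:[2,5/2] -> miss, prune
    N12 x:[8,10] y:[26/3,29/3] z:[29/2,16] -> miss, prune
    N15 x:[37/3,14] y:[47/3,50/3] z:[17/2,10] -> miss, prune
    N16 x:[9,29/3] y:[25/3,10] z:[14,17] -> miss, prune

Summary -> nodes [0, 4, 1, 14, 18, 21, 9, 10, 2, 3, 5, 7, 20, 6, 12, 15, 16]; box-tests=17; leaf-entries=1; first=P4

== RESULT ==
[0, 4, 1, 14, 18, 21, 9, 10, 2, 3, 5, 7, 20, 6, 12, 15, 16]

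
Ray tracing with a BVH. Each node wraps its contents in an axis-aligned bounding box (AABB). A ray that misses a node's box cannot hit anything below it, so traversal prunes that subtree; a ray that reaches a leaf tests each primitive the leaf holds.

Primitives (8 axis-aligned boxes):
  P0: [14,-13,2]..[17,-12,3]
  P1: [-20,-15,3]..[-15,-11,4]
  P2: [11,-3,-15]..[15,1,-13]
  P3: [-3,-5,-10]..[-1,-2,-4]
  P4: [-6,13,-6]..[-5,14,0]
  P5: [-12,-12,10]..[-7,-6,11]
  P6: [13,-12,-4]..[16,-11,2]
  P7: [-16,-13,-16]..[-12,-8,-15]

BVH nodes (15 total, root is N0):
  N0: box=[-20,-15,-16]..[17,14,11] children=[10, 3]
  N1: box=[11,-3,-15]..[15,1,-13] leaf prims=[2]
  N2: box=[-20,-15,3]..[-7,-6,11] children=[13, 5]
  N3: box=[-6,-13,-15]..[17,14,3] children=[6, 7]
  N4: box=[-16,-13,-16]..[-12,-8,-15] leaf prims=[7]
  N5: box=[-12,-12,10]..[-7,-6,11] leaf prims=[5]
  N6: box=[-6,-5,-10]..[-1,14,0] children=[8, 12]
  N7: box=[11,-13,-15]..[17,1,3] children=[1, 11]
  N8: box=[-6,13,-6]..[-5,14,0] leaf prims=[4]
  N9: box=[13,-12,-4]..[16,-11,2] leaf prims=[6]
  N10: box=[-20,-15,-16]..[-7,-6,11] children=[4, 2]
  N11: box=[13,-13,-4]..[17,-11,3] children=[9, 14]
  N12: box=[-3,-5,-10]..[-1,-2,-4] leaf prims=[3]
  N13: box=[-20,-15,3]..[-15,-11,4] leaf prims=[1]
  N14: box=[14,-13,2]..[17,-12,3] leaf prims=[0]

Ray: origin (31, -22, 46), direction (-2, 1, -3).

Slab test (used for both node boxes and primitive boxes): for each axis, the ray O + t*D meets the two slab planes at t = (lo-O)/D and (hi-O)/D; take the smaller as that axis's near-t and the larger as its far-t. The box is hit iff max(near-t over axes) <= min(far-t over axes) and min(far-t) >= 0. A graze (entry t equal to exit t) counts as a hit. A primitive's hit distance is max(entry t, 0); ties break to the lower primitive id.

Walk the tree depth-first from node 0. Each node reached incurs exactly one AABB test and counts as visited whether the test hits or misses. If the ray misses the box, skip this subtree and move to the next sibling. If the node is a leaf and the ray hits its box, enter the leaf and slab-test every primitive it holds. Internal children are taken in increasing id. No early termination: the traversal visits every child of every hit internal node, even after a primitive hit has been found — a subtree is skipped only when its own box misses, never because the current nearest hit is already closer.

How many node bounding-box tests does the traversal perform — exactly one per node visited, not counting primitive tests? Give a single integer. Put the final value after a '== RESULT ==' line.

Traverse from the root:
N0 x:[7,51/2] y:[7,36] z:[35/3,62/3] -> hit [35/3,62/3], descend [3, 10]
  N3 x:[7,37/2] y:[9,36] z:[43/3,61/3] -> hit [43/3,37/2], descend [6, 7]
    N6 x:[16,37/2] y:[17,36] z:[46/3,56/3] -> hit [17,37/2], descend [8, 12]
      N8 x:[18,37/2] y:[35,36] z:[46/3,52/3] -> miss, prune
      N12 x:[16,17] y:[17,20] z:[50/3,56/3] -> hit [17,17] leaf, test {P3@t=17}
    N7 x:[7,10] y:[9,23] z:[43/3,61/3] -> miss, prune
  N10 x:[19,51/2] y:[7,16] z:[35/3,62/3] -> miss, prune

Summary -> nodes [0, 3, 6, 8, 12, 7, 10]; box-tests=7; leaf-entries=1; first=P3

== RESULT ==
7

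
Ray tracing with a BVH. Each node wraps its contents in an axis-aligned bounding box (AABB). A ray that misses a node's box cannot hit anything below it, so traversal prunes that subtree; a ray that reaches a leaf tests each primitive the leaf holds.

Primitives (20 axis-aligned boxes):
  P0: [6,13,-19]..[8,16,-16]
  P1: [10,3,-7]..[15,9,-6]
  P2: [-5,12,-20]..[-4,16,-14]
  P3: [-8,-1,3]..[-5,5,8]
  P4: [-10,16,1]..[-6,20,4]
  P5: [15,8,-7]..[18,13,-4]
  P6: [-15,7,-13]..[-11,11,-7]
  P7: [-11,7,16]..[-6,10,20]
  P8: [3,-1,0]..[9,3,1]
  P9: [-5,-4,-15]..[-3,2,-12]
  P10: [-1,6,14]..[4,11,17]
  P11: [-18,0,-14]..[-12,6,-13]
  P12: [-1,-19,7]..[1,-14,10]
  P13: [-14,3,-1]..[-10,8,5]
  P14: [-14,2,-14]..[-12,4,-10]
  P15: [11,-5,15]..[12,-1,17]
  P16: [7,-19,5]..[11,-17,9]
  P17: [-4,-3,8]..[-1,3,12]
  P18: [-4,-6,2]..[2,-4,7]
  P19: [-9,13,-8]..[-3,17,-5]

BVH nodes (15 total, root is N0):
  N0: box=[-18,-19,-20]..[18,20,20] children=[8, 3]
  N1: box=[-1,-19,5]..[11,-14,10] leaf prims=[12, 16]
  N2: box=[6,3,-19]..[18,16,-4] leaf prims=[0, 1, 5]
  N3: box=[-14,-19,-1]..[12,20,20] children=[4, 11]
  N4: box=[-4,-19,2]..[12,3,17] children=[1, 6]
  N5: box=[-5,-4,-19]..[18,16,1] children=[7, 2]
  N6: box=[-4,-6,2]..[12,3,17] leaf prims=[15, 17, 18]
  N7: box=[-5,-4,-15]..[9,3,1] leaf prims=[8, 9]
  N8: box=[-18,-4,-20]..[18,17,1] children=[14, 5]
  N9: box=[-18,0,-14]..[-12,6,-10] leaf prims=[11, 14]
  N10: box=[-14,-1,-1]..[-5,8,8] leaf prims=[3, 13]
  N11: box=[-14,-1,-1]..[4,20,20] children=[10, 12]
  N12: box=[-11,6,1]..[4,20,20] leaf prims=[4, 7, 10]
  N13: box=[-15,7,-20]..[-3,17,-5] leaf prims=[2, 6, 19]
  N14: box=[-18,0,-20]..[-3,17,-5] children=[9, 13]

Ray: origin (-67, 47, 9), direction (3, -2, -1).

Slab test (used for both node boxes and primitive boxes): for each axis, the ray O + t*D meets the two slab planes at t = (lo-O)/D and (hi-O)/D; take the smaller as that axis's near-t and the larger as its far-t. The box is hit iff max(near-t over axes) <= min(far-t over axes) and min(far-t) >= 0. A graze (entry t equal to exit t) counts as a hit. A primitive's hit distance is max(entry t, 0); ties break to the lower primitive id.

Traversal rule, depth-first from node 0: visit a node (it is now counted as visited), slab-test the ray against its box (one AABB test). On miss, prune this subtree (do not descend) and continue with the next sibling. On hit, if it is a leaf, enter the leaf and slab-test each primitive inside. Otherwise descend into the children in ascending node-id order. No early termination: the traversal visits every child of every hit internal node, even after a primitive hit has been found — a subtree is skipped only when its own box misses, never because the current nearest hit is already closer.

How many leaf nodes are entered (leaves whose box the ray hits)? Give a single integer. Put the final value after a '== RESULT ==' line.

Traverse from the root:
N0 x:[49/3,85/3] y:[27/2,33] z:[-11,29] -> hit [49/3,85/3], descend [3, 8]
  N3 x:[53/3,79/3] y:[27/2,33] z:[-11,10] -> miss, prune
  N8 x:[49/3,85/3] y:[15,51/2] z:[8,29] -> hit [49/3,51/2], descend [5, 14]
    N5 x:[62/3,85/3] y:[31/2,51/2] z:[8,28] -> hit [62/3,51/2], descend [2, 7]
      N2 x:[73/3,85/3] y:[31/2,22] z:[13,28] -> miss, prune
      N7 x:[62/3,76/3] y:[22,51/2] z:[8,24] -> hit [22,24] leaf, test {P8(miss), P9(miss)}
    N14 x:[49/3,64/3] y:[15,47/2] z:[14,29] -> hit [49/3,64/3], descend [9, 13]
      N9 x:[49/3,55/3] y:[41/2,47/2] z:[19,23] -> miss, prune
      N13 x:[52/3,64/3] y:[15,20] z:[14,29] -> hit [52/3,20] leaf, test {P2(miss), P6@t=18, P19(miss)}

Visited [0, 3, 8, 5, 2, 7, 14, 9, 13]. Tests: 9 box, 2 leaf. Nearest: P6.

== RESULT ==
2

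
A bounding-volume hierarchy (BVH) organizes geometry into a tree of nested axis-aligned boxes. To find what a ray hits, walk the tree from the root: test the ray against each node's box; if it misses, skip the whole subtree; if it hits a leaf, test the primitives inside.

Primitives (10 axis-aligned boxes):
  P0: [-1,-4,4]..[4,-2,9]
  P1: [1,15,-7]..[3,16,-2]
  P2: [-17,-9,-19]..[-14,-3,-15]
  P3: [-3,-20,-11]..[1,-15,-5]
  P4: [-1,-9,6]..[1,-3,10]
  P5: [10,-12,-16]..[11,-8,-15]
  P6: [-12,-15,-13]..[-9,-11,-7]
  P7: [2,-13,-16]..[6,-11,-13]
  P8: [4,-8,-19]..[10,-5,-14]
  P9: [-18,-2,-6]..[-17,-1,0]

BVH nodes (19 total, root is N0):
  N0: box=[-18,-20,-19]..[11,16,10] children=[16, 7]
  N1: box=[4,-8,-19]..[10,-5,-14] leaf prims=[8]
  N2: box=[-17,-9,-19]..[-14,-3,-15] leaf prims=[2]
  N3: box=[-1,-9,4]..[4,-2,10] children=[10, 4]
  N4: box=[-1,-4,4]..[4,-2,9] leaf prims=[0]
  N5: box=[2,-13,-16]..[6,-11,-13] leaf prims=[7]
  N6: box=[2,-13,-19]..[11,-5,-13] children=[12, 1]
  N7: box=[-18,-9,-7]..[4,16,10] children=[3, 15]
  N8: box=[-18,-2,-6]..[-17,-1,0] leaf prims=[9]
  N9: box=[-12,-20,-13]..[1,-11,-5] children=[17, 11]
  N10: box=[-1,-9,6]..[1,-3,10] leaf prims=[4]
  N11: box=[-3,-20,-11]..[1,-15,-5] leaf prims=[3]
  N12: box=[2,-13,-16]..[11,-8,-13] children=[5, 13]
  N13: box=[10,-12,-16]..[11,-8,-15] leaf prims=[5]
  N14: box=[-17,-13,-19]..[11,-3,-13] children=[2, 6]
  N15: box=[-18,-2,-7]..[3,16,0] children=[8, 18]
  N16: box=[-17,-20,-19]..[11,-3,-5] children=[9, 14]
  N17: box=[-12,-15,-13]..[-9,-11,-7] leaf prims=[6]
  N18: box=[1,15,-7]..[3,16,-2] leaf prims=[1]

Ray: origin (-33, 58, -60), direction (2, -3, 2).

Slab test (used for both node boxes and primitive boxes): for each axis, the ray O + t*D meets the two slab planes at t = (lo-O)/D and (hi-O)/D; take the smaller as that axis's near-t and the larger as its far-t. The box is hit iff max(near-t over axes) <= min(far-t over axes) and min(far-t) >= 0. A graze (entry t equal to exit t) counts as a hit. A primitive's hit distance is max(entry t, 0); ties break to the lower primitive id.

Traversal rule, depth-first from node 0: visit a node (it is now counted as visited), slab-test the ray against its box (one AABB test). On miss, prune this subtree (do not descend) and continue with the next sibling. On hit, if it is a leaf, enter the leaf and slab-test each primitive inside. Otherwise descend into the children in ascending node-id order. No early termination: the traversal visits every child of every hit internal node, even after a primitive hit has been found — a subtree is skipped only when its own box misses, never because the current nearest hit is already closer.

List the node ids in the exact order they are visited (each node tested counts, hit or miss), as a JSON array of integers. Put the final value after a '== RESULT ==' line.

Traverse from the root:
N0 x:[15/2,22] y:[14,26] z:[41/2,35] -> hit [41/2,22], descend [7, 16]
  N7 x:[15/2,37/2] y:[14,67/3] z:[53/2,35] -> miss, prune
  N16 x:[8,22] y:[61/3,26] z:[41/2,55/2] -> hit [41/2,22], descend [9, 14]
    N9 x:[21/2,17] y:[23,26] z:[47/2,55/2] -> miss, prune
    N14 x:[8,22] y:[61/3,71/3] z:[41/2,47/2] -> hit [41/2,22], descend [2, 6]
      N2 x:[8,19/2] y:[61/3,67/3] z:[41/2,45/2] -> miss, prune
      N6 x:[35/2,22] y:[21,71/3] z:[41/2,47/2] -> hit [21,22], descend [1, 12]
        N1 x:[37/2,43/2] y:[21,22] z:[41/2,23] -> hit [21,43/2] leaf, test {P8@t=21}
        N12 x:[35/2,22] y:[22,71/3] z:[22,47/2] -> hit [22,22], descend [5, 13]
          N5 x:[35/2,39/2] y:[23,71/3] z:[22,47/2] -> miss, prune
          N13 x:[43/2,22] y:[22,70/3] z:[22,45/2] -> hit [22,22] leaf, test {P5@t=22}

Visited [0, 7, 16, 9, 14, 2, 6, 1, 12, 5, 13]. Tests: 11 box, 2 leaf. Nearest: P8.

== RESULT ==
[0, 7, 16, 9, 14, 2, 6, 1, 12, 5, 13]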